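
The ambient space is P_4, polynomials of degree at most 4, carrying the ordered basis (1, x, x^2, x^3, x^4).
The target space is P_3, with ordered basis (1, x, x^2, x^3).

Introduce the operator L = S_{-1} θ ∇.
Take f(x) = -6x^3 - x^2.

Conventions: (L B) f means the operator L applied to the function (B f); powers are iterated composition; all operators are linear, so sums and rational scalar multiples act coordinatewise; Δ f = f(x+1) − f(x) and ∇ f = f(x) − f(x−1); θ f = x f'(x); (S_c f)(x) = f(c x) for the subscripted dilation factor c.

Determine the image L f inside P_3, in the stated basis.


the result is g(x) = -36x^2 - 16x

∇ f = -18x^2 + 16x - 5
θ ∇ f = -36x^2 + 16x
S_{-1} θ ∇ f = -36x^2 - 16x


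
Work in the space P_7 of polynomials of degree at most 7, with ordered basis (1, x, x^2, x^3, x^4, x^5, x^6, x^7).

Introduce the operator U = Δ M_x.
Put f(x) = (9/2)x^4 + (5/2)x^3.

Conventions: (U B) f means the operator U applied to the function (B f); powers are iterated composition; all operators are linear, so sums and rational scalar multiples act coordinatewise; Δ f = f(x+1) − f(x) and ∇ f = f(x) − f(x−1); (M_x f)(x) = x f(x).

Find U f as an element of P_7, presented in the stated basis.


the image equals g(x) = (45/2)x^4 + 55x^3 + 60x^2 + (65/2)x + 7

M_x f = (9/2)x^5 + (5/2)x^4
Δ M_x f = (45/2)x^4 + 55x^3 + 60x^2 + (65/2)x + 7


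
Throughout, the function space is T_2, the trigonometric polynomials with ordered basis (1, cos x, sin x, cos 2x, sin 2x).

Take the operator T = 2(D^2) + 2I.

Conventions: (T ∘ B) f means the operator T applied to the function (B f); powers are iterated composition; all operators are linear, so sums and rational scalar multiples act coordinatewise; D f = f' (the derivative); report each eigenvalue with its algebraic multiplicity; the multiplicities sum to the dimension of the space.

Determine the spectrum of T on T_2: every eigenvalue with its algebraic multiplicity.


λ = -6 (multiplicity 2), λ = 0 (multiplicity 2), λ = 2 (multiplicity 1)

image of 1: 2
image of cos x: 0
image of sin x: 0
image of cos 2x: -6cos 2x
image of sin 2x: -6sin 2x
the matrix is diagonal; its diagonal is (2, 0, 0, -6, -6)
for a triangular matrix the eigenvalues are the diagonal entries, with algebraic multiplicity their repetition count


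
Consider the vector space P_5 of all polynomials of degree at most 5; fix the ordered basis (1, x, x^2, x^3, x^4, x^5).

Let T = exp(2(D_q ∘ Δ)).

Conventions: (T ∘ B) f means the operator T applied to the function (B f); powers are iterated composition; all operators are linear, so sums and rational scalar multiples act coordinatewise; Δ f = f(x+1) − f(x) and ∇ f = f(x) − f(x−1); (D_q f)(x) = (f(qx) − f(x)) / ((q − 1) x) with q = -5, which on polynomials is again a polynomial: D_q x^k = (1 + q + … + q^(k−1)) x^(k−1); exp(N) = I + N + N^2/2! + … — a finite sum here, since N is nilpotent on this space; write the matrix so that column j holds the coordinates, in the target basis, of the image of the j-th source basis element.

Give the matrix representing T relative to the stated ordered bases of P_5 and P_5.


the matrix is [[1, 0, 4, 6, 344, -2270]; [0, 1, 0, -24, -48, 12400]; [0, 0, 1, 0, 168, 420]; [0, 0, 0, 1, 0, -1040]; [0, 0, 0, 0, 1, 0]; [0, 0, 0, 0, 0, 1]] (rows listed top to bottom)

image of 1: 1
image of x: x
image of x^2: x^2 + 4
image of x^3: x^3 - 24x + 6
image of x^4: x^4 + 168x^2 - 48x + 344
image of x^5: x^5 - 1040x^3 + 420x^2 + 12400x - 2270
each image's coordinates form column j of the matrix


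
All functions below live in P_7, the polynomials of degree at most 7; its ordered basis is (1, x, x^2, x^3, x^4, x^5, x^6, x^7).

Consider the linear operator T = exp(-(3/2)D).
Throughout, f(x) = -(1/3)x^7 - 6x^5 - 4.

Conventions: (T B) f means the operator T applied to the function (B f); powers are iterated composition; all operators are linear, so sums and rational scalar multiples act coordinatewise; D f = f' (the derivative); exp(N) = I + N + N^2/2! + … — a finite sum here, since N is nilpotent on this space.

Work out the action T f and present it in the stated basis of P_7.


the image equals g(x) = -(1/3)x^7 + (7/2)x^6 - (87/4)x^5 + (675/8)x^4 - (3105/16)x^3 + (8181/32)x^2 - (11421/64)x + 6049/128

order-1 term: (7/2)x^6 + 45x^4
order-2 term: -(63/4)x^5 - 135x^3
order-3 term: (315/8)x^4 + (405/2)x^2
order-4 term: -(945/16)x^3 - (1215/8)x
order-5 term: (1701/32)x^2 + 729/16
order-6 term: -(1701/64)x
order-7 term: 729/128
the series for exp(-(3/2)D) f terminates at order 7
exp(-(3/2)D) f = -(1/3)x^7 + (7/2)x^6 - (87/4)x^5 + (675/8)x^4 - (3105/16)x^3 + (8181/32)x^2 - (11421/64)x + 6049/128


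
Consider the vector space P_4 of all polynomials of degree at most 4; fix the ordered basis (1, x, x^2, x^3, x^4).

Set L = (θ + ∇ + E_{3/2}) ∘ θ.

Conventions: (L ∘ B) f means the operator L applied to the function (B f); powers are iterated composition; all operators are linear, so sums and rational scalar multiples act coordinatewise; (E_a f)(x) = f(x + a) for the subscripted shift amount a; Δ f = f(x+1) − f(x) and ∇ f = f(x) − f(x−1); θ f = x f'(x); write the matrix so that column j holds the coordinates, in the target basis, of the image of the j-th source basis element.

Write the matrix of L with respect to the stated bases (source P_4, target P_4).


the matrix is [[0, 5/2, 5/2, 105/8, 65/4]; [0, 2, 10, 45/4, 70]; [0, 0, 6, 45/2, 30]; [0, 0, 0, 12, 40]; [0, 0, 0, 0, 20]] (rows listed top to bottom)

image of 1: 0
image of x: 2x + 5/2
image of x^2: 6x^2 + 10x + 5/2
image of x^3: 12x^3 + (45/2)x^2 + (45/4)x + 105/8
image of x^4: 20x^4 + 40x^3 + 30x^2 + 70x + 65/4
each image's coordinates form column j of the matrix


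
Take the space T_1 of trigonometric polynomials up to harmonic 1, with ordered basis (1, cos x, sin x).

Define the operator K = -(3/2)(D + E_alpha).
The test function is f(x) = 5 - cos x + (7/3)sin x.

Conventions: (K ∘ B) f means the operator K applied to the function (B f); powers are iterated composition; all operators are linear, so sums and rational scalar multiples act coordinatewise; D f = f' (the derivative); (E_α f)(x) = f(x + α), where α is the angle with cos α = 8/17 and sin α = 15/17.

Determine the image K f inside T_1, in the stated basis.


the image equals g(x) = -15/2 - (100/17)cos x - (76/17)sin x

D f = (7/3)cos x + sin x
E_alpha f = 5 + (27/17)cos x + (101/51)sin x
(D + E_alpha) f = 5 + (200/51)cos x + (152/51)sin x
(-(3/2)(D + E_alpha)) f = -15/2 - (100/17)cos x - (76/17)sin x


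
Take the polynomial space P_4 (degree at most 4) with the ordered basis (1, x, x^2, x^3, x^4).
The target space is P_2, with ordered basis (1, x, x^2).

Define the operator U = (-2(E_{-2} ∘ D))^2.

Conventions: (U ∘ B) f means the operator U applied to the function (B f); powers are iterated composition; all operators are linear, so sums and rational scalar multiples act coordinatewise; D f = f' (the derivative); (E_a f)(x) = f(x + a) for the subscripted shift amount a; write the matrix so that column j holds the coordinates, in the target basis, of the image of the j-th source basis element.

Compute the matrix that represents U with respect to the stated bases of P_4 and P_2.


the matrix is [[0, 0, 8, -96, 768]; [0, 0, 0, 24, -384]; [0, 0, 0, 0, 48]] (rows listed top to bottom)

image of 1: 0
image of x: 0
image of x^2: 8
image of x^3: 24x - 96
image of x^4: 48x^2 - 384x + 768
each image's coordinates form column j of the matrix


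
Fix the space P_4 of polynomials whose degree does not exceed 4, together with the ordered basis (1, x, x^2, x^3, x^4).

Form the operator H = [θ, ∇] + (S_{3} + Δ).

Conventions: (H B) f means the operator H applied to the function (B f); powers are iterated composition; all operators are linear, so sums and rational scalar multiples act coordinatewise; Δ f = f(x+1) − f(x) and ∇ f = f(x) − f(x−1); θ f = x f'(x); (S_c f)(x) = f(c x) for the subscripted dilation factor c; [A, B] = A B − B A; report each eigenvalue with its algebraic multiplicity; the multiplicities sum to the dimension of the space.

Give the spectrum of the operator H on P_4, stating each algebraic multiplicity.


λ = 1 (multiplicity 1), λ = 3 (multiplicity 1), λ = 9 (multiplicity 1), λ = 27 (multiplicity 1), λ = 81 (multiplicity 1)

image of 1: 1
image of x: 3x
image of x^2: 9x^2 + 3
image of x^3: 27x^3 + 9x - 2
image of x^4: 81x^4 + 18x^2 - 8x + 5
the matrix is upper triangular; its diagonal is (1, 3, 9, 27, 81)
for a triangular matrix the eigenvalues are the diagonal entries, with algebraic multiplicity their repetition count


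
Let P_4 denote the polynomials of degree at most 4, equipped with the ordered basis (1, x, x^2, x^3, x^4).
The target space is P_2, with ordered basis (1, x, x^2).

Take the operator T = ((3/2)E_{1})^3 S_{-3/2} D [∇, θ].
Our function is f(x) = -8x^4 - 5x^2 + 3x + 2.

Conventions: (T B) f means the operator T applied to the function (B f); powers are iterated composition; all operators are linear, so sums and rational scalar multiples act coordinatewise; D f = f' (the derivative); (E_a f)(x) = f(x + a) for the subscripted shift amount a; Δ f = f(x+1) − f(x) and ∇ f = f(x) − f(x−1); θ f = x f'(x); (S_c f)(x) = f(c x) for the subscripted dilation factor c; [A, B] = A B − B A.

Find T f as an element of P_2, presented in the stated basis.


θ f = -32x^4 - 10x^2 + 3x
∇ θ f = -128x^3 + 192x^2 - 148x + 45
∇ f = -32x^3 + 48x^2 - 42x + 16
θ ∇ f = -96x^3 + 96x^2 - 42x
[∇, θ] f = -32x^3 + 96x^2 - 106x + 45
D [∇, θ] f = -96x^2 + 192x - 106
S_{-3/2} D [∇, θ] f = -216x^2 - 288x - 106
E_{1} (S_{-3/2} D) [∇, θ] f = -216x^2 - 720x - 610
((3/2)E_{1}) (S_{-3/2} D) [∇, θ] f = -324x^2 - 1080x - 915
E_{1} ((3/2)E_{1}) (S_{-3/2} D) [∇, θ] f = -324x^2 - 1728x - 2319
((3/2)E_{1}) ((3/2)E_{1}) (S_{-3/2} D) [∇, θ] f = -486x^2 - 2592x - 6957/2
E_{1} ((3/2)E_{1}) ((3/2)E_{1}) (S_{-3/2} D) [∇, θ] f = -486x^2 - 3564x - 13113/2
((3/2)E_{1}) ((3/2)E_{1}) ((3/2)E_{1}) (S_{-3/2} D) [∇, θ] f = -729x^2 - 5346x - 39339/4

the image equals g(x) = -729x^2 - 5346x - 39339/4


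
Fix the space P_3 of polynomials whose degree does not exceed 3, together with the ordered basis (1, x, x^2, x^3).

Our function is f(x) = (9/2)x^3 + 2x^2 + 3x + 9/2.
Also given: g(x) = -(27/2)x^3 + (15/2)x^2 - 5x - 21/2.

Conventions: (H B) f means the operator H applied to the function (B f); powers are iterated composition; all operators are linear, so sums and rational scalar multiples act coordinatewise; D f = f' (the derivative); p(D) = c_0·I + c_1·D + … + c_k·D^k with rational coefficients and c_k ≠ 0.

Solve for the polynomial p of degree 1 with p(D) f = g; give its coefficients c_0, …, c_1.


D^0 f = (9/2)x^3 + 2x^2 + 3x + 9/2
D^1 f = (27/2)x^2 + 4x + 3
matching coefficients of g against c_0 f + c_1 Df + … from the top degree down determines the c_i
solution: c_0 = -3, c_1 = 1

c_0 = -3, c_1 = 1


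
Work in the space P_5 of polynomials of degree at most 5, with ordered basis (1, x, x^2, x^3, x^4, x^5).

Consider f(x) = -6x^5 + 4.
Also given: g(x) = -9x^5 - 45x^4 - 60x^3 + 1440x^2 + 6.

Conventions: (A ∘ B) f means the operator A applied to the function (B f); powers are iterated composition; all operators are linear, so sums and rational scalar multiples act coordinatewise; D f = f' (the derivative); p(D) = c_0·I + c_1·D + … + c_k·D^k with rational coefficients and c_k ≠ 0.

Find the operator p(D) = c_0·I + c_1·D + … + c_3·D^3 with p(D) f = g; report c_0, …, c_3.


p(D) = (3/2)·I + (3/2)·D + (1/2)·D^2 − 4·D^3, i.e. c_0 = 3/2, c_1 = 3/2, c_2 = 1/2, c_3 = -4

D^0 f = -6x^5 + 4
D^1 f = -30x^4
D^2 f = -120x^3
D^3 f = -360x^2
matching coefficients of g against c_0 f + c_1 Df + … from the top degree down determines the c_i
solution: c_0 = 3/2, c_1 = 3/2, c_2 = 1/2, c_3 = -4


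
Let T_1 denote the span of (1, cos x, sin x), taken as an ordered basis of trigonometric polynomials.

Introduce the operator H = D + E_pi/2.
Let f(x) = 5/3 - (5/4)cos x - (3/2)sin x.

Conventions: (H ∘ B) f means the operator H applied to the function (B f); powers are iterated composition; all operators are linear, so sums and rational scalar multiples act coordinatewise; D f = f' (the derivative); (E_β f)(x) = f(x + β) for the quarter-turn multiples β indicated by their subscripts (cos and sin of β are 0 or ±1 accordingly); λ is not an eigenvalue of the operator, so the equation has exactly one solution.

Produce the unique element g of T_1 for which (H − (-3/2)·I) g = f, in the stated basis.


write g with unknown coordinates in the stated basis and equate coefficients in (H − (-3/2)·I) g = f
solving from the highest basis element down gives g = 2/3 + (9/50)cos x - (19/25)sin x
check: H g = 2/3 - (38/25)cos x - (9/25)sin x
so H g − (-3/2)·g = 5/3 - (5/4)cos x - (3/2)sin x = f ✓

the result is g(x) = 2/3 + (9/50)cos x - (19/25)sin x


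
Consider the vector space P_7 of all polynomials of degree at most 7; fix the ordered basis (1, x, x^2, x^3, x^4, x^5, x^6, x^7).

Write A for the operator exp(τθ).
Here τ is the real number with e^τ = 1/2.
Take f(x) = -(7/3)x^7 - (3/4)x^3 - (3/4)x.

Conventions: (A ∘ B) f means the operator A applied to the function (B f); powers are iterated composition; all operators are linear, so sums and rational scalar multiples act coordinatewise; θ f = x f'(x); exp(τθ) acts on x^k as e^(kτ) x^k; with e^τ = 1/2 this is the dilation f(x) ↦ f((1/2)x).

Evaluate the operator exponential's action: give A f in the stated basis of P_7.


exp(τθ) x^k = e^(kτ) x^k; with e^τ = 1/2 this sends x^k to (1/2)^k x^k
x ↦ 1/2 x
x^3 ↦ 1/8 x^3
x^7 ↦ 1/128 x^7
applying this coordinatewise to f: exp(τθ) f = -(7/384)x^7 - (3/32)x^3 - (3/8)x

the image equals g(x) = -(7/384)x^7 - (3/32)x^3 - (3/8)x


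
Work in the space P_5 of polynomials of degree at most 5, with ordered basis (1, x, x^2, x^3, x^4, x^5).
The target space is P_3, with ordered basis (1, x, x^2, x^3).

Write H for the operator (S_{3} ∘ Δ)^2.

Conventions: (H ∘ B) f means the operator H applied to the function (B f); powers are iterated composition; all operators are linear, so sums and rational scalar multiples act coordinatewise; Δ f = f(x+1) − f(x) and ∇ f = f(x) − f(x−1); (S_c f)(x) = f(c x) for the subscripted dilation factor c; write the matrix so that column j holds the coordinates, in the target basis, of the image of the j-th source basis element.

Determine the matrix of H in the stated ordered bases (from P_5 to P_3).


the matrix is [[0, 0, 6, 36, 174, 780]; [0, 0, 0, 162, 1296, 7830]; [0, 0, 0, 0, 2916, 29160]; [0, 0, 0, 0, 0, 43740]] (rows listed top to bottom)

image of 1: 0
image of x: 0
image of x^2: 6
image of x^3: 162x + 36
image of x^4: 2916x^2 + 1296x + 174
image of x^5: 43740x^3 + 29160x^2 + 7830x + 780
each image's coordinates form column j of the matrix


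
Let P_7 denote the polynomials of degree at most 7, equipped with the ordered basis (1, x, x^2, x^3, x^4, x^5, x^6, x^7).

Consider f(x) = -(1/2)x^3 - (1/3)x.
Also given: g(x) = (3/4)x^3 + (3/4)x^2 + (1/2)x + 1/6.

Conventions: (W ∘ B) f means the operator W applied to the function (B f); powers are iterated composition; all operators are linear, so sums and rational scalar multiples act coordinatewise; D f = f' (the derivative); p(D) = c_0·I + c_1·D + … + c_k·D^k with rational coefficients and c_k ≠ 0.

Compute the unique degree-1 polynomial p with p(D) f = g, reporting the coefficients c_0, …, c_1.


p(D) = -(3/2)·I − (1/2)·D, i.e. c_0 = -3/2, c_1 = -1/2

D^0 f = -(1/2)x^3 - (1/3)x
D^1 f = -(3/2)x^2 - 1/3
matching coefficients of g against c_0 f + c_1 Df + … from the top degree down determines the c_i
solution: c_0 = -3/2, c_1 = -1/2


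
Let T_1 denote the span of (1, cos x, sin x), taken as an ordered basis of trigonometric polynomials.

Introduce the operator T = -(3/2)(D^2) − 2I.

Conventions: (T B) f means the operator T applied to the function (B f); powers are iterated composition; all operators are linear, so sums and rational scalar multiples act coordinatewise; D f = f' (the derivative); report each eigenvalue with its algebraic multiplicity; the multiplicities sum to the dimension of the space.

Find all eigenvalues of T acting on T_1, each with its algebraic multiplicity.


λ = -2 (multiplicity 1), λ = -1/2 (multiplicity 2)

image of 1: -2
image of cos x: -(1/2)cos x
image of sin x: -(1/2)sin x
the matrix is diagonal; its diagonal is (-2, -1/2, -1/2)
for a triangular matrix the eigenvalues are the diagonal entries, with algebraic multiplicity their repetition count


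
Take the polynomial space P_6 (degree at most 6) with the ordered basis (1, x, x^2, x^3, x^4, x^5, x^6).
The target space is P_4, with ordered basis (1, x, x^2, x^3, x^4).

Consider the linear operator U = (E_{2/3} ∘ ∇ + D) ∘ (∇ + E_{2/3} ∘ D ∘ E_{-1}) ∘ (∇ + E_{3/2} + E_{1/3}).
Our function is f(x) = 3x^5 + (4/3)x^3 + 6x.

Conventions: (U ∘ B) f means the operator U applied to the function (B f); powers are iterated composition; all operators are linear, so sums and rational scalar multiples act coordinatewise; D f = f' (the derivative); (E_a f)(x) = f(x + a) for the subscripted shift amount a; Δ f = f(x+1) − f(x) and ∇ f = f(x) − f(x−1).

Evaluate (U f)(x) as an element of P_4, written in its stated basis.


g(x) = 480x^3 + 1560x^2 - 16x + 10459/9

∇ f = 15x^4 - 30x^3 + 34x^2 - 19x + 31/3
E_{3/2} f = 3x^5 + (45/2)x^4 + (413/6)x^3 + (429/4)x^2 + (1455/16)x + 1161/32
E_{1/3} f = 3x^5 + 5x^4 + (14/3)x^3 + (22/9)x^2 + (179/27)x + 167/81
(∇ + E_{3/2} + E_{1/3}) f = 6x^5 + (85/2)x^4 + (87/2)x^3 + (5173/36)x^2 + (33941/432)x + 126169/2592
∇ (∇ + E_{3/2} + E_{1/3}) f = 30x^4 + 110x^3 - (129/2)x^2 + (2672/9)x - 25111/432
E_{-1} (∇ + E_{3/2} + E_{1/3}) f = 6x^5 + (25/2)x^4 - (133/2)x^3 + (7495/36)x^2 - (94315/432)x + 276835/2592
D E_{-1} (∇ + E_{3/2} + E_{1/3}) f = 30x^4 + 50x^3 - (399/2)x^2 + (7495/18)x - 94315/432
E_{2/3} D E_{-1} (∇ + E_{3/2} + E_{1/3}) f = 30x^4 + 130x^3 - (39/2)x^2 + (4547/18)x - 3739/432
(∇ + E_{2/3} ∘ D ∘ E_{-1}) (∇ + E_{3/2} + E_{1/3}) f = 60x^4 + 240x^3 - 84x^2 + (1099/2)x - 14425/216
∇ (∇ + E_{2/3} ∘ D ∘ E_{-1}) (∇ + E_{3/2} + E_{1/3}) f = 240x^3 + 360x^2 - 648x + 1627/2
E_{2/3} ∇ (∇ + E_{2/3} ∘ D ∘ E_{-1}) (∇ + E_{3/2} + E_{1/3}) f = 240x^3 + 840x^2 + 152x + 11027/18
D (∇ + E_{2/3} ∘ D ∘ E_{-1}) (∇ + E_{3/2} + E_{1/3}) f = 240x^3 + 720x^2 - 168x + 1099/2
(E_{2/3} ∘ ∇ + D) (∇ + E_{2/3} ∘ D ∘ E_{-1}) (∇ + E_{3/2} + E_{1/3}) f = 480x^3 + 1560x^2 - 16x + 10459/9


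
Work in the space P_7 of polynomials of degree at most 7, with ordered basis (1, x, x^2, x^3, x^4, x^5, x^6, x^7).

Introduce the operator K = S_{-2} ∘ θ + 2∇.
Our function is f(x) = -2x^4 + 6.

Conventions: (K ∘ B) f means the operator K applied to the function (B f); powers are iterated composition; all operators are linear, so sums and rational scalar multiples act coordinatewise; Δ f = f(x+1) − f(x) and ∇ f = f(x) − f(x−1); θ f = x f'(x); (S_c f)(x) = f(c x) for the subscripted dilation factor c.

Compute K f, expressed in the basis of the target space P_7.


the image equals g(x) = -128x^4 - 16x^3 + 24x^2 - 16x + 4

θ f = -8x^4
S_{-2} θ f = -128x^4
∇ f = -8x^3 + 12x^2 - 8x + 2
(2∇) f = -16x^3 + 24x^2 - 16x + 4
(S_{-2} ∘ θ + 2∇) f = -128x^4 - 16x^3 + 24x^2 - 16x + 4


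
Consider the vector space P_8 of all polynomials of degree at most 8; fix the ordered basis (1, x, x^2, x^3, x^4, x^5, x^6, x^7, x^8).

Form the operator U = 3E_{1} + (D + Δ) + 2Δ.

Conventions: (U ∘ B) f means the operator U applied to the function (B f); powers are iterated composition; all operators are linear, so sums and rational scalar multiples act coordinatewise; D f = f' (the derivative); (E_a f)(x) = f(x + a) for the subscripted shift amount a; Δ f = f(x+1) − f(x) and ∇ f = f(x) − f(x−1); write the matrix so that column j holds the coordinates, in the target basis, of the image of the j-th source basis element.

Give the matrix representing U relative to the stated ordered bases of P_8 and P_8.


the matrix is [[3, 7, 6, 6, 6, 6, 6, 6, 6]; [0, 3, 14, 18, 24, 30, 36, 42, 48]; [0, 0, 3, 21, 36, 60, 90, 126, 168]; [0, 0, 0, 3, 28, 60, 120, 210, 336]; [0, 0, 0, 0, 3, 35, 90, 210, 420]; [0, 0, 0, 0, 0, 3, 42, 126, 336]; [0, 0, 0, 0, 0, 0, 3, 49, 168]; [0, 0, 0, 0, 0, 0, 0, 3, 56]; [0, 0, 0, 0, 0, 0, 0, 0, 3]] (rows listed top to bottom)

image of 1: 3
image of x: 3x + 7
image of x^2: 3x^2 + 14x + 6
image of x^3: 3x^3 + 21x^2 + 18x + 6
image of x^4: 3x^4 + 28x^3 + 36x^2 + 24x + 6
image of x^5: 3x^5 + 35x^4 + 60x^3 + 60x^2 + 30x + 6
image of x^6: 3x^6 + 42x^5 + 90x^4 + 120x^3 + 90x^2 + 36x + 6
image of x^7: 3x^7 + 49x^6 + 126x^5 + 210x^4 + 210x^3 + 126x^2 + 42x + 6
image of x^8: 3x^8 + 56x^7 + 168x^6 + 336x^5 + 420x^4 + 336x^3 + 168x^2 + 48x + 6
each image's coordinates form column j of the matrix


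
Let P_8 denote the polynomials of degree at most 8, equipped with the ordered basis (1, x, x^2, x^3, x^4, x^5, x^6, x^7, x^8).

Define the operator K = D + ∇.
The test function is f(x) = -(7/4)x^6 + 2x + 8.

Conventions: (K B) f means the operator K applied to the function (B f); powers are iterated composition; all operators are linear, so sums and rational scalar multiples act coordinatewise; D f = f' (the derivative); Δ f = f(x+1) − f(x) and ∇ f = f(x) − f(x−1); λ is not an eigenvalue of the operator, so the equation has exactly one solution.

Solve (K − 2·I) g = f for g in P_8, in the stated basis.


g(x) = (7/8)x^6 + (21/4)x^5 + (315/16)x^4 + (245/4)x^3 + (1155/8)x^2 + (899/4)x + 5489/32

write g with unknown coordinates in the stated basis and equate coefficients in (K − 2·I) g = f
solving from the highest basis element down gives g = (7/8)x^6 + (21/4)x^5 + (315/16)x^4 + (245/4)x^3 + (1155/8)x^2 + (899/4)x + 5489/32
check: K g = (21/2)x^5 + (315/8)x^4 + (245/2)x^3 + (1155/4)x^2 + (903/2)x + 5617/16
so K g − 2·g = -(7/4)x^6 + 2x + 8 = f ✓


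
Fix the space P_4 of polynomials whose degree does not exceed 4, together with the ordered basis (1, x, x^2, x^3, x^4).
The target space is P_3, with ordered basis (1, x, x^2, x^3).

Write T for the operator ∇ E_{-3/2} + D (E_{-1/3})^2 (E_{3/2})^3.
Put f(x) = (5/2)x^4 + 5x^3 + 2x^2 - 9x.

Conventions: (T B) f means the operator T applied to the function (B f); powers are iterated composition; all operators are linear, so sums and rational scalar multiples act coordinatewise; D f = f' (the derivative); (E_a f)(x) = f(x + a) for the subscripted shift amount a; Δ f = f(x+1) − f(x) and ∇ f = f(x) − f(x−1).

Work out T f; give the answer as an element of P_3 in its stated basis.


g(x) = 20x^3 + 85x^2 + (1879/3)x + 80923/108

E_{-3/2} f = (5/2)x^4 - 10x^3 + (53/4)x^2 - 15x + 441/32
∇ E_{-3/2} f = 10x^3 - 45x^2 + (133/2)x - 163/4
E_{3/2} f = (5/2)x^4 + 20x^3 + (233/4)x^2 + (129/2)x + 657/32
E_{3/2} E_{3/2} f = (5/2)x^4 + 35x^3 + 182x^2 + 408x + 657/2
E_{3/2} E_{3/2} E_{3/2} f = (5/2)x^4 + 50x^3 + (1493/4)x^2 + 1224x + 47385/32
E_{-1/3} (E_{3/2})^3 f = (5/2)x^4 + (140/3)x^3 + (3899/12)x^2 + (53539/54)x + 2883425/2592
E_{-1/3} E_{-1/3} (E_{3/2})^3 f = (5/2)x^4 + (130/3)x^3 + (3359/12)x^2 + (21331/27)x + 2115977/2592
D (E_{-1/3})^2 (E_{3/2})^3 f = 10x^3 + 130x^2 + (3359/6)x + 21331/27
(∇ E_{-3/2} + D (E_{-1/3})^2 (E_{3/2})^3) f = 20x^3 + 85x^2 + (1879/3)x + 80923/108


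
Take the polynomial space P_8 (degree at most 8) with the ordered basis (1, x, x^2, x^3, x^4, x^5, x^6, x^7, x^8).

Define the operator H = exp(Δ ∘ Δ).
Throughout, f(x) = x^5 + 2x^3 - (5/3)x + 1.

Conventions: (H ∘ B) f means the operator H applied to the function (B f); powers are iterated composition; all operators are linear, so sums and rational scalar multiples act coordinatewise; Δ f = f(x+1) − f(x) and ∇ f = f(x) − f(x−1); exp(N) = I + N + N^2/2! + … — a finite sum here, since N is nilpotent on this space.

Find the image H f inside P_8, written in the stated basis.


the result is g(x) = x^5 + 22x^3 + 60x^2 + (421/3)x + 163

order-1 term: 20x^3 + 60x^2 + 82x + 42
order-2 term: 60x + 120
the series for exp(Δ ∘ Δ) f terminates at order 2
exp(Δ ∘ Δ) f = x^5 + 22x^3 + 60x^2 + (421/3)x + 163


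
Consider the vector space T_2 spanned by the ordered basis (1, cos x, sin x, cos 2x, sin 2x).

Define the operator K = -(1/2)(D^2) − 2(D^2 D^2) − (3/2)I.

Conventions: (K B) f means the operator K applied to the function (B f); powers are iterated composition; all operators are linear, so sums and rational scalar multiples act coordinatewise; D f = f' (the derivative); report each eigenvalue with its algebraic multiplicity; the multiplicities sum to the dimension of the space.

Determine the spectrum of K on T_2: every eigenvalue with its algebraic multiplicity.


λ = -63/2 (multiplicity 2), λ = -3 (multiplicity 2), λ = -3/2 (multiplicity 1)

image of 1: -3/2
image of cos x: -3cos x
image of sin x: -3sin x
image of cos 2x: -(63/2)cos 2x
image of sin 2x: -(63/2)sin 2x
the matrix is diagonal; its diagonal is (-3/2, -3, -3, -63/2, -63/2)
for a triangular matrix the eigenvalues are the diagonal entries, with algebraic multiplicity their repetition count


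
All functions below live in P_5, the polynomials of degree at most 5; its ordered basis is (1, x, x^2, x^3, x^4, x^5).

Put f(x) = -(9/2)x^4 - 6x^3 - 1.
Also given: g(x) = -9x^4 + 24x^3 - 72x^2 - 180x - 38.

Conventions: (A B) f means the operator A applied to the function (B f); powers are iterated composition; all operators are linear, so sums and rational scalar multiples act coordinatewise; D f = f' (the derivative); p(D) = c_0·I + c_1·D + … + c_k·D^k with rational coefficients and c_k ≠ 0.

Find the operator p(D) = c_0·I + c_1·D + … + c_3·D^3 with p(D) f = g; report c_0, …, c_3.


D^0 f = -(9/2)x^4 - 6x^3 - 1
D^1 f = -18x^3 - 18x^2
D^2 f = -54x^2 - 36x
D^3 f = -108x - 36
matching coefficients of g against c_0 f + c_1 Df + … from the top degree down determines the c_i
solution: c_0 = 2, c_1 = -2, c_2 = 2, c_3 = 1

c_0 = 2, c_1 = -2, c_2 = 2, c_3 = 1


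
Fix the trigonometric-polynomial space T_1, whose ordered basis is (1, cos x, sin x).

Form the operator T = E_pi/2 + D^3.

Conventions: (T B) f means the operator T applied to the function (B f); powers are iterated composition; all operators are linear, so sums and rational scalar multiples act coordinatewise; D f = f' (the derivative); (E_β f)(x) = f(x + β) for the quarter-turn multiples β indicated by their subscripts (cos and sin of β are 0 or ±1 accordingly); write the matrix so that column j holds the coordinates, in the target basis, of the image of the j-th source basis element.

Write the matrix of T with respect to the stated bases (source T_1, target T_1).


image of 1: 1
image of cos x: 0
image of sin x: 0
each image's coordinates form column j of the matrix

the matrix is [[1, 0, 0]; [0, 0, 0]; [0, 0, 0]] (rows listed top to bottom)


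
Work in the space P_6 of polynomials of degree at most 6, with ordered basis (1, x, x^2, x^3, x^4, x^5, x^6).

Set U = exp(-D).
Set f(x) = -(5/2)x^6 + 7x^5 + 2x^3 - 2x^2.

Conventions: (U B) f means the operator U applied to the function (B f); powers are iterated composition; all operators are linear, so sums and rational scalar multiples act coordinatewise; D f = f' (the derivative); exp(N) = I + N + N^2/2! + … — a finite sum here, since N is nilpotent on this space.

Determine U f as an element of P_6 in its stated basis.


order-1 term: 15x^5 - 35x^4 - 6x^2 + 4x
order-2 term: -(75/2)x^4 + 70x^3 + 6x - 2
order-3 term: 50x^3 - 70x^2 - 2
order-4 term: -(75/2)x^2 + 35x
order-5 term: 15x - 7
order-6 term: -5/2
the series for exp(-D) f terminates at order 6
exp(-D) f = -(5/2)x^6 + 22x^5 - (145/2)x^4 + 122x^3 - (231/2)x^2 + 60x - 27/2

the result is g(x) = -(5/2)x^6 + 22x^5 - (145/2)x^4 + 122x^3 - (231/2)x^2 + 60x - 27/2


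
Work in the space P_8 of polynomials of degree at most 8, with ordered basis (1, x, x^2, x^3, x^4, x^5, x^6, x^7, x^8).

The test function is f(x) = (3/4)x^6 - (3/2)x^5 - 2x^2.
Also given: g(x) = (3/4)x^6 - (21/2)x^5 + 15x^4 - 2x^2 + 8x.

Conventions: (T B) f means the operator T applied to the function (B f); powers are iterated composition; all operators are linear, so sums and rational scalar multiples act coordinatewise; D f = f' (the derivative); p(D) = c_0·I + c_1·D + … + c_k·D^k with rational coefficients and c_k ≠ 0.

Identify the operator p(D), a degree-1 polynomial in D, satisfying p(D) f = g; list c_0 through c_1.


c_0 = 1, c_1 = -2

D^0 f = (3/4)x^6 - (3/2)x^5 - 2x^2
D^1 f = (9/2)x^5 - (15/2)x^4 - 4x
matching coefficients of g against c_0 f + c_1 Df + … from the top degree down determines the c_i
solution: c_0 = 1, c_1 = -2


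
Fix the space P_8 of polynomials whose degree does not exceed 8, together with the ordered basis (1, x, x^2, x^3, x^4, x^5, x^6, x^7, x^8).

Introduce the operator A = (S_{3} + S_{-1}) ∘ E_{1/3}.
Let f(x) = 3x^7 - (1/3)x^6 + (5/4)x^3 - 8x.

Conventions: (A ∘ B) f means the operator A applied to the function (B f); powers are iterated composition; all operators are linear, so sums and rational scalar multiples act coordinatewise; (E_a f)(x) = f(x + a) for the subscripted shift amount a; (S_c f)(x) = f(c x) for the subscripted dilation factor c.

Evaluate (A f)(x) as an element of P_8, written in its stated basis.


the result is g(x) = 6558x^7 + (14600/3)x^6 + (4598/3)x^5 + (820/3)x^4 + (9685/162)x^3 + (2345/162)x^2 - (7351/486)x - 22915/4374

E_{1/3} f = 3x^7 + (20/3)x^6 + (19/3)x^5 + (10/3)x^4 + (745/324)x^3 + (469/324)x^2 - (7351/972)x - 22915/8748
S_{3} E_{1/3} f = 6561x^7 + 4860x^6 + 1539x^5 + 270x^4 + (745/12)x^3 + (469/36)x^2 - (7351/324)x - 22915/8748
S_{-1} E_{1/3} f = -3x^7 + (20/3)x^6 - (19/3)x^5 + (10/3)x^4 - (745/324)x^3 + (469/324)x^2 + (7351/972)x - 22915/8748
(S_{3} + S_{-1}) E_{1/3} f = 6558x^7 + (14600/3)x^6 + (4598/3)x^5 + (820/3)x^4 + (9685/162)x^3 + (2345/162)x^2 - (7351/486)x - 22915/4374


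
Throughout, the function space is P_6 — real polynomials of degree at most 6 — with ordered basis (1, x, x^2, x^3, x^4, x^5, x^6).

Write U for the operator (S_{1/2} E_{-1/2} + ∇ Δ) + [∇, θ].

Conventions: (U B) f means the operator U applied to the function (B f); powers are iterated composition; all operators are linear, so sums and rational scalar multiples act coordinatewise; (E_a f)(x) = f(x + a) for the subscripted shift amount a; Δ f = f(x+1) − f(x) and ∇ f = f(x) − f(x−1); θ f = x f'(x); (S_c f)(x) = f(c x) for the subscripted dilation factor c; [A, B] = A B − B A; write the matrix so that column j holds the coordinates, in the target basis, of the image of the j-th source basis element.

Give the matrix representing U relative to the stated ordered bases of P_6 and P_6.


image of 1: 1
image of x: (1/2)x + 1/2
image of x^2: (1/4)x^2 + (3/2)x + 1/4
image of x^3: (1/8)x^3 + (21/8)x^2 + (3/8)x + 23/8
image of x^4: (1/16)x^4 + (15/4)x^3 + (3/8)x^2 + (47/4)x - 31/16
image of x^5: (1/32)x^5 + (155/32)x^4 + (5/16)x^3 + (475/16)x^2 - (315/32)x + 159/32
image of x^6: (1/64)x^6 + (189/32)x^5 + (15/64)x^4 + (955/16)x^3 - (1905/64)x^2 + (957/32)x - 255/64
each image's coordinates form column j of the matrix

the matrix is [[1, 1/2, 1/4, 23/8, -31/16, 159/32, -255/64]; [0, 1/2, 3/2, 3/8, 47/4, -315/32, 957/32]; [0, 0, 1/4, 21/8, 3/8, 475/16, -1905/64]; [0, 0, 0, 1/8, 15/4, 5/16, 955/16]; [0, 0, 0, 0, 1/16, 155/32, 15/64]; [0, 0, 0, 0, 0, 1/32, 189/32]; [0, 0, 0, 0, 0, 0, 1/64]] (rows listed top to bottom)


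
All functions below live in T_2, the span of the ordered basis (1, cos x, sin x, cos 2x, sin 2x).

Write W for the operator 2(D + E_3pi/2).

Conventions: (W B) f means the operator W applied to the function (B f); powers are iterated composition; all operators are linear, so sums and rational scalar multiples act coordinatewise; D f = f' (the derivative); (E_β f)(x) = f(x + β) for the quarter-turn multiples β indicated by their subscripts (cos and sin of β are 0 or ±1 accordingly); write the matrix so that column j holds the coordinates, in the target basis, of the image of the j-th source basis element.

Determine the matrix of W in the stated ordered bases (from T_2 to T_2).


the matrix is [[2, 0, 0, 0, 0]; [0, 0, 0, 0, 0]; [0, 0, 0, 0, 0]; [0, 0, 0, -2, 4]; [0, 0, 0, -4, -2]] (rows listed top to bottom)

image of 1: 2
image of cos x: 0
image of sin x: 0
image of cos 2x: -2cos 2x - 4sin 2x
image of sin 2x: 4cos 2x - 2sin 2x
each image's coordinates form column j of the matrix


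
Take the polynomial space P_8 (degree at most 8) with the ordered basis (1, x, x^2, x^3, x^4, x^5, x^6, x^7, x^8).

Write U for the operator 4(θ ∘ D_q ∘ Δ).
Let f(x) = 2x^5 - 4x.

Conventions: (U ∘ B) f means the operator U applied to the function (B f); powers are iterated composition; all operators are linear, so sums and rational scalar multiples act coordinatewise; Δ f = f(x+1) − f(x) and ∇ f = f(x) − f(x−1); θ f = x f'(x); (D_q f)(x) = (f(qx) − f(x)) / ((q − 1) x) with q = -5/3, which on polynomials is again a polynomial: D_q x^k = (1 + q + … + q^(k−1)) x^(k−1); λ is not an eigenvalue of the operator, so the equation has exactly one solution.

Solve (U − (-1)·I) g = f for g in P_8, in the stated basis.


write g with unknown coordinates in the stated basis and equate coefficients in (U − (-1)·I) g = f
solving from the highest basis element down gives g = 2x^5 + (2720/9)x^3 - (3040/9)x^2 + (22204/9)x
check: U g = -(2720/9)x^3 + (3040/9)x^2 - (22240/9)x
so U g − (-1)·g = 2x^5 - 4x = f ✓

the result is g(x) = 2x^5 + (2720/9)x^3 - (3040/9)x^2 + (22204/9)x


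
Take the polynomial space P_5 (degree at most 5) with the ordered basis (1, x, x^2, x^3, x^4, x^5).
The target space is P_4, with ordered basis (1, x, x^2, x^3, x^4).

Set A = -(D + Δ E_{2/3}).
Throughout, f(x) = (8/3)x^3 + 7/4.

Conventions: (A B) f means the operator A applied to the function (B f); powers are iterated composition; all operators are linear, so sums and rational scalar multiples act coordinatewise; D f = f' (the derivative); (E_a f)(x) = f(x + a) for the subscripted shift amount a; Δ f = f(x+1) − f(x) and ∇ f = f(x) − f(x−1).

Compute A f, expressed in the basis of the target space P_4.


D f = 8x^2
E_{2/3} f = (8/3)x^3 + (16/3)x^2 + (32/9)x + 823/324
Δ E_{2/3} f = 8x^2 + (56/3)x + 104/9
(D + Δ E_{2/3}) f = 16x^2 + (56/3)x + 104/9
(-(D + Δ E_{2/3})) f = -16x^2 - (56/3)x - 104/9

g(x) = -16x^2 - (56/3)x - 104/9


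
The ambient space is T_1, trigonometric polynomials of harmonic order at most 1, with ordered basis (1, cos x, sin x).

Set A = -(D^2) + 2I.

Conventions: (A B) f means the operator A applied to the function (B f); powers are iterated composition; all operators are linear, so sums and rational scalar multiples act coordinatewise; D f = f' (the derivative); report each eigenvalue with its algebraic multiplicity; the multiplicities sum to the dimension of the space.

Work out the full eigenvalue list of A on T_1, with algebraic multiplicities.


image of 1: 2
image of cos x: 3cos x
image of sin x: 3sin x
the matrix is diagonal; its diagonal is (2, 3, 3)
for a triangular matrix the eigenvalues are the diagonal entries, with algebraic multiplicity their repetition count

λ = 2 (multiplicity 1), λ = 3 (multiplicity 2)


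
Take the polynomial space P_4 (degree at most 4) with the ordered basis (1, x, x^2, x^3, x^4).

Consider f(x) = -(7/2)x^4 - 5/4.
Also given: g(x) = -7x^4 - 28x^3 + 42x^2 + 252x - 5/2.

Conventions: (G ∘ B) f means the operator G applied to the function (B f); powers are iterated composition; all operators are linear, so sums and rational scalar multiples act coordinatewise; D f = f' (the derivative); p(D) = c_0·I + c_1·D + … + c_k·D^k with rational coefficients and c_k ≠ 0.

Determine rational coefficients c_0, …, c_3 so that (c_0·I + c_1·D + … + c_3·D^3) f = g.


D^0 f = -(7/2)x^4 - 5/4
D^1 f = -14x^3
D^2 f = -42x^2
D^3 f = -84x
matching coefficients of g against c_0 f + c_1 Df + … from the top degree down determines the c_i
solution: c_0 = 2, c_1 = 2, c_2 = -1, c_3 = -3

c_0 = 2, c_1 = 2, c_2 = -1, c_3 = -3


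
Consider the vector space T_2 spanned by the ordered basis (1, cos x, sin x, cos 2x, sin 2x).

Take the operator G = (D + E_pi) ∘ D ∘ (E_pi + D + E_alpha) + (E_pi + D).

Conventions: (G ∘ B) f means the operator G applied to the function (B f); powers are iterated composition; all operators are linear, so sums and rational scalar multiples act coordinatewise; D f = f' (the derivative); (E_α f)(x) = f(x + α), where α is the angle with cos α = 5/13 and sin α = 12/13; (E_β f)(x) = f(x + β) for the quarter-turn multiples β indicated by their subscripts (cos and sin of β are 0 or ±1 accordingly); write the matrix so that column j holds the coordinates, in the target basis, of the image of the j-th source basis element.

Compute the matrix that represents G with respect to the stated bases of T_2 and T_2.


the matrix is [[1, 0, 0, 0, 0]; [0, 20/13, -4/13, 0, 0]; [0, 4/13, 20/13, 0, 0]; [0, 0, 0, -947/169, -1394/169]; [0, 0, 0, 1394/169, -947/169]] (rows listed top to bottom)

image of 1: 1
image of cos x: (20/13)cos x + (4/13)sin x
image of sin x: -(4/13)cos x + (20/13)sin x
image of cos 2x: -(947/169)cos 2x + (1394/169)sin 2x
image of sin 2x: -(1394/169)cos 2x - (947/169)sin 2x
each image's coordinates form column j of the matrix


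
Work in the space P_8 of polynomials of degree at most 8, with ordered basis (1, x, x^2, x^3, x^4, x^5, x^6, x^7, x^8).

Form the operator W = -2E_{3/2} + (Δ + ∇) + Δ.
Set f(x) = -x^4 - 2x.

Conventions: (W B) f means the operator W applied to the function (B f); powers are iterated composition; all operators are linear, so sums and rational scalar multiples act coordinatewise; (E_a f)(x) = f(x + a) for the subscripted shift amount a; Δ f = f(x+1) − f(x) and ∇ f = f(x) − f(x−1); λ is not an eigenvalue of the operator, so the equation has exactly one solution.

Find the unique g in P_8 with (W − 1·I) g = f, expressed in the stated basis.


write g with unknown coordinates in the stated basis and equate coefficients in (W − 1·I) g = f
solving from the highest basis element down gives g = (1/3)x^4 - (7/3)x^2 - x + 41/24
check: W g = -(2/3)x^4 - (7/3)x^2 - 3x + 41/24
so W g − 1·g = -x^4 - 2x = f ✓

g(x) = (1/3)x^4 - (7/3)x^2 - x + 41/24


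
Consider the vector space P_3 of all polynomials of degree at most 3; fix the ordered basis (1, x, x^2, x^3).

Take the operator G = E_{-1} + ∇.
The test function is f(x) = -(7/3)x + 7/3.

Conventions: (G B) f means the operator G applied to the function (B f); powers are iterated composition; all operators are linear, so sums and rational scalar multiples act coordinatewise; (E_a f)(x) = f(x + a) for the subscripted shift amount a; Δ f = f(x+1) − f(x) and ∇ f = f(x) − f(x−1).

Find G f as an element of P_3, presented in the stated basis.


the image equals g(x) = -(7/3)x + 7/3

E_{-1} f = -(7/3)x + 14/3
∇ f = -7/3
(E_{-1} + ∇) f = -(7/3)x + 7/3


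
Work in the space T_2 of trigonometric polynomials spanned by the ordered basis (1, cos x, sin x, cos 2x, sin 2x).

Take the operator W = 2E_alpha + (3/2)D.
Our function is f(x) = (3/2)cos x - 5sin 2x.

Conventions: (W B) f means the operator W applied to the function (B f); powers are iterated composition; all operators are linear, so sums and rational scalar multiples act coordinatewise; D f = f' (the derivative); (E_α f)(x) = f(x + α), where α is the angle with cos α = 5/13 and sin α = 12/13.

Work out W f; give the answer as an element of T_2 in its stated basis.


the result is g(x) = (15/13)cos x - (261/52)sin x - (3735/169)cos 2x + (1190/169)sin 2x

E_alpha f = (15/26)cos x - (18/13)sin x - (600/169)cos 2x + (595/169)sin 2x
(2E_alpha) f = (15/13)cos x - (36/13)sin x - (1200/169)cos 2x + (1190/169)sin 2x
D f = -(3/2)sin x - 10cos 2x
((3/2)D) f = -(9/4)sin x - 15cos 2x
(2E_alpha + (3/2)D) f = (15/13)cos x - (261/52)sin x - (3735/169)cos 2x + (1190/169)sin 2x


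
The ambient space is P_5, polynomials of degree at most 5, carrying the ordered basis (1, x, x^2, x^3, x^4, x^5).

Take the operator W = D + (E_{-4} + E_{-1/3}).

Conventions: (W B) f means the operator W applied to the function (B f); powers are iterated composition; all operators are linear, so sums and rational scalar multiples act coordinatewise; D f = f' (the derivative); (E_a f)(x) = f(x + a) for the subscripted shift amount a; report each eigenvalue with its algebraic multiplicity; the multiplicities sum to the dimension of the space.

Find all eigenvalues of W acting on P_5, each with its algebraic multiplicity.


image of 1: 2
image of x: 2x - 10/3
image of x^2: 2x^2 - (20/3)x + 145/9
image of x^3: 2x^3 - 10x^2 + (145/3)x - 1729/27
image of x^4: 2x^4 - (40/3)x^3 + (290/3)x^2 - (6916/27)x + 20737/81
image of x^5: 2x^5 - (50/3)x^4 + (1450/9)x^3 - (17290/27)x^2 + (103685/81)x - 248833/243
the matrix is upper triangular; its diagonal is (2, 2, 2, 2, 2, 2)
for a triangular matrix the eigenvalues are the diagonal entries, with algebraic multiplicity their repetition count

λ = 2 (multiplicity 6)
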